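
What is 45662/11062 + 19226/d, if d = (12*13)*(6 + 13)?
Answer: 87005045/8196942 ≈ 10.614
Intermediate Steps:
d = 2964 (d = 156*19 = 2964)
45662/11062 + 19226/d = 45662/11062 + 19226/2964 = 45662*(1/11062) + 19226*(1/2964) = 22831/5531 + 9613/1482 = 87005045/8196942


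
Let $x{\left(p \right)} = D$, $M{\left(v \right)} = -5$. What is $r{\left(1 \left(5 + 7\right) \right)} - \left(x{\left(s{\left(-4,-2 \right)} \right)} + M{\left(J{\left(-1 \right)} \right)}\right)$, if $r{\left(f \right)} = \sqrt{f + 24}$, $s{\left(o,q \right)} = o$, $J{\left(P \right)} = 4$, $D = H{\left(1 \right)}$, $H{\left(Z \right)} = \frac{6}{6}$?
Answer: $10$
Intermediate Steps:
$H{\left(Z \right)} = 1$ ($H{\left(Z \right)} = 6 \cdot \frac{1}{6} = 1$)
$D = 1$
$x{\left(p \right)} = 1$
$r{\left(f \right)} = \sqrt{24 + f}$
$r{\left(1 \left(5 + 7\right) \right)} - \left(x{\left(s{\left(-4,-2 \right)} \right)} + M{\left(J{\left(-1 \right)} \right)}\right) = \sqrt{24 + 1 \left(5 + 7\right)} - \left(1 - 5\right) = \sqrt{24 + 1 \cdot 12} - -4 = \sqrt{24 + 12} + 4 = \sqrt{36} + 4 = 6 + 4 = 10$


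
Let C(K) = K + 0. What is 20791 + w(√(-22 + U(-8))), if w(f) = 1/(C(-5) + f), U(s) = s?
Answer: 228700/11 - I*√30/55 ≈ 20791.0 - 0.099586*I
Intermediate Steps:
C(K) = K
w(f) = 1/(-5 + f)
20791 + w(√(-22 + U(-8))) = 20791 + 1/(-5 + √(-22 - 8)) = 20791 + 1/(-5 + √(-30)) = 20791 + 1/(-5 + I*√30)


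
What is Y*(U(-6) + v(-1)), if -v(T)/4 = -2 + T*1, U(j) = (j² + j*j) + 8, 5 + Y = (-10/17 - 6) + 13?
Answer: 2208/17 ≈ 129.88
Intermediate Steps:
Y = 24/17 (Y = -5 + ((-10/17 - 6) + 13) = -5 + (-112/17 + 13) = -5 + 109/17 = 24/17 ≈ 1.4118)
U(j) = 8 + 2*j² (U(j) = (j² + j²) + 8 = 2*j² + 8 = 8 + 2*j²)
v(T) = 8 - 4*T (v(T) = -4*(-2 + T*1) = -4*(-2 + T) = 8 - 4*T)
Y*(U(-6) + v(-1)) = 24*((8 + 2*(-6)²) + (8 - 4*(-1)))/17 = 24*((8 + 2*36) + (8 + 4))/17 = 24*((8 + 72) + 12)/17 = 24*(80 + 12)/17 = (24/17)*92 = 2208/17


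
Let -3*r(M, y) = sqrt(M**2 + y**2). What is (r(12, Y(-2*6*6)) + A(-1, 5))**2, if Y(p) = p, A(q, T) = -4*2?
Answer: 656 + 64*sqrt(37) ≈ 1045.3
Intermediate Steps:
A(q, T) = -8
r(M, y) = -sqrt(M**2 + y**2)/3
(r(12, Y(-2*6*6)) + A(-1, 5))**2 = (-sqrt(12**2 + (-2*6*6)**2)/3 - 8)**2 = (-sqrt(144 + (-12*6)**2)/3 - 8)**2 = (-sqrt(144 + (-72)**2)/3 - 8)**2 = (-sqrt(144 + 5184)/3 - 8)**2 = (-4*sqrt(37) - 8)**2 = (-8 - 4*sqrt(37))**2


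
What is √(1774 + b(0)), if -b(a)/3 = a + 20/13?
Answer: √299026/13 ≈ 42.064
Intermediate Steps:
b(a) = -60/13 - 3*a (b(a) = -3*(a + 20/13) = -3*(20/13 + a) = -60/13 - 3*a)
√(1774 + b(0)) = √(1774 + (-60/13 - 3*0)) = √(1774 + (-60/13 + 0)) = √(1774 - 60/13) = √(23002/13) = √299026/13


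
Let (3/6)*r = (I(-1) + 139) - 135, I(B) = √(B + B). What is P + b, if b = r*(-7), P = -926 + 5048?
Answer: 4066 - 14*I*√2 ≈ 4066.0 - 19.799*I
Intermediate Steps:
I(B) = √2*√B (I(B) = √(2*B) = √2*√B)
P = 4122
r = 8 + 2*I*√2 (r = 2*((√2*√(-1) + 139) - 135) = 2*((√2*I + 139) - 135) = 2*((I*√2 + 139) - 135) = 2*((139 + I*√2) - 135) = 2*(4 + I*√2) = 8 + 2*I*√2 ≈ 8.0 + 2.8284*I)
b = -56 - 14*I*√2 (b = (8 + 2*I*√2)*(-7) = -56 - 14*I*√2 ≈ -56.0 - 19.799*I)
P + b = 4122 + (-56 - 14*I*√2) = 4066 - 14*I*√2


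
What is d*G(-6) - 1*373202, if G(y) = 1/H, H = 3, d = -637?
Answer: -1120243/3 ≈ -3.7341e+5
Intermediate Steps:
G(y) = ⅓ (G(y) = 1/3 = ⅓)
d*G(-6) - 1*373202 = -637*⅓ - 1*373202 = -637/3 - 373202 = -1120243/3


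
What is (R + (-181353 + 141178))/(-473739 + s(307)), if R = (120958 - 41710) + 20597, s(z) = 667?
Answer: -29835/236536 ≈ -0.12613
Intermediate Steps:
R = 99845 (R = 79248 + 20597 = 99845)
(R + (-181353 + 141178))/(-473739 + s(307)) = (99845 + (-181353 + 141178))/(-473739 + 667) = (99845 - 40175)/(-473072) = 59670*(-1/473072) = -29835/236536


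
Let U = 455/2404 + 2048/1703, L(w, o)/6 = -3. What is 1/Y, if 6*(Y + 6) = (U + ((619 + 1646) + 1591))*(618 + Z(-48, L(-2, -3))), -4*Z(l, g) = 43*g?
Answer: 16376048/8543486557901 ≈ 1.9168e-6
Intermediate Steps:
L(w, o) = -18 (L(w, o) = 6*(-3) = -18)
Z(l, g) = -43*g/4
U = 5698257/4094012 (U = 455*(1/2404) + 2048*(1/1703) = 455/2404 + 2048/1703 = 5698257/4094012 ≈ 1.3919)
Y = 8543486557901/16376048 (Y = -6 + ((5698257/4094012 + ((619 + 1646) + 1591))*(618 - 43/4*(-18)))/6 = -6 + ((5698257/4094012 + (2265 + 1591))*(618 + 387/2))/6 = -6 + ((5698257/4094012 + 3856)*(1623/2))/6 = -6 + ((15792208529/4094012)*(1623/2))/6 = -6 + (⅙)*(25630754442567/8188024) = -6 + 8543584814189/16376048 = 8543486557901/16376048 ≈ 5.2171e+5)
1/Y = 1/(8543486557901/16376048) = 16376048/8543486557901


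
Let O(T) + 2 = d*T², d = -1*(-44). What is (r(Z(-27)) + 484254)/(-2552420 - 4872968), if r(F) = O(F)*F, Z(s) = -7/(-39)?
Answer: -7181364206/110116647693 ≈ -0.065216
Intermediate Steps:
d = 44
O(T) = -2 + 44*T²
Z(s) = 7/39 (Z(s) = -7*(-1/39) = 7/39)
r(F) = F*(-2 + 44*F²) (r(F) = (-2 + 44*F²)*F = F*(-2 + 44*F²))
(r(Z(-27)) + 484254)/(-2552420 - 4872968) = ((-2*7/39 + 44*(7/39)³) + 484254)/(-2552420 - 4872968) = ((-14/39 + 44*(343/59319)) + 484254)/(-7425388) = ((-14/39 + 15092/59319) + 484254)*(-1/7425388) = (-6202/59319 + 484254)*(-1/7425388) = (28725456824/59319)*(-1/7425388) = -7181364206/110116647693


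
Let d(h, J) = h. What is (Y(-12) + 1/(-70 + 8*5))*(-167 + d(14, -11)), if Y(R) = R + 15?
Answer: -4539/10 ≈ -453.90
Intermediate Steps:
Y(R) = 15 + R
(Y(-12) + 1/(-70 + 8*5))*(-167 + d(14, -11)) = ((15 - 12) + 1/(-70 + 8*5))*(-167 + 14) = (3 + 1/(-70 + 40))*(-153) = (3 + 1/(-30))*(-153) = (3 - 1/30)*(-153) = (89/30)*(-153) = -4539/10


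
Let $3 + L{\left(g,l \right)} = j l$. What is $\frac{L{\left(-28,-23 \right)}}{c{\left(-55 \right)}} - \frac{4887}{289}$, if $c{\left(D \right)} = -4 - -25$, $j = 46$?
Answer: $- \frac{409256}{6069} \approx -67.434$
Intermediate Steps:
$L{\left(g,l \right)} = -3 + 46 l$
$c{\left(D \right)} = 21$ ($c{\left(D \right)} = -4 + 25 = 21$)
$\frac{L{\left(-28,-23 \right)}}{c{\left(-55 \right)}} - \frac{4887}{289} = \frac{-3 + 46 \left(-23\right)}{21} - \frac{4887}{289} = \left(-3 - 1058\right) \frac{1}{21} - \frac{4887}{289} = \left(-1061\right) \frac{1}{21} - \frac{4887}{289} = - \frac{1061}{21} - \frac{4887}{289} = - \frac{409256}{6069}$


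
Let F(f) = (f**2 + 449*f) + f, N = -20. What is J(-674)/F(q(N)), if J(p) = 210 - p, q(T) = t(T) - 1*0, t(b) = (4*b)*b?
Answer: 221/820000 ≈ 0.00026951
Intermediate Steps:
t(b) = 4*b**2
q(T) = 4*T**2 (q(T) = 4*T**2 - 1*0 = 4*T**2 + 0 = 4*T**2)
F(f) = f**2 + 450*f
J(-674)/F(q(N)) = (210 - 1*(-674))/(((4*(-20)**2)*(450 + 4*(-20)**2))) = (210 + 674)/(((4*400)*(450 + 4*400))) = 884/((1600*(450 + 1600))) = 884/((1600*2050)) = 884/3280000 = 884*(1/3280000) = 221/820000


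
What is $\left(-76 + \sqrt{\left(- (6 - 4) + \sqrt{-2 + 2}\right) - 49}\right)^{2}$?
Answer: $\left(76 - i \sqrt{51}\right)^{2} \approx 5725.0 - 1085.5 i$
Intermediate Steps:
$\left(-76 + \sqrt{\left(- (6 - 4) + \sqrt{-2 + 2}\right) - 49}\right)^{2} = \left(-76 + \sqrt{\left(\left(-1\right) 2 + \sqrt{0}\right) - 49}\right)^{2} = \left(-76 + \sqrt{\left(-2 + 0\right) - 49}\right)^{2} = \left(-76 + \sqrt{-2 - 49}\right)^{2} = \left(-76 + \sqrt{-51}\right)^{2} = \left(-76 + i \sqrt{51}\right)^{2}$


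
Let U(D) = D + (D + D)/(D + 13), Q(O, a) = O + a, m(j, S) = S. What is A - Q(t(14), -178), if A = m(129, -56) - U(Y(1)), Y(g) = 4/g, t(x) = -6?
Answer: 2100/17 ≈ 123.53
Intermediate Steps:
U(D) = D + 2*D/(13 + D) (U(D) = D + (2*D)/(13 + D) = D + 2*D/(13 + D))
A = -1028/17 (A = -56 - 4/1*(15 + 4/1)/(13 + 4/1) = -56 - 4*1*(15 + 4*1)/(13 + 4*1) = -56 - 4*(15 + 4)/(13 + 4) = -56 - 4*19/17 = -56 - 1*76/17 = -56 - 76/17 = -1028/17 ≈ -60.471)
A - Q(t(14), -178) = -1028/17 - (-6 - 178) = -1028/17 - 1*(-184) = -1028/17 + 184 = 2100/17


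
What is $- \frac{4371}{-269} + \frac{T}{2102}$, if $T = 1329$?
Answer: $\frac{9545343}{565438} \approx 16.881$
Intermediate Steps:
$- \frac{4371}{-269} + \frac{T}{2102} = - \frac{4371}{-269} + \frac{1329}{2102} = \left(-4371\right) \left(- \frac{1}{269}\right) + 1329 \cdot \frac{1}{2102} = \frac{4371}{269} + \frac{1329}{2102} = \frac{9545343}{565438}$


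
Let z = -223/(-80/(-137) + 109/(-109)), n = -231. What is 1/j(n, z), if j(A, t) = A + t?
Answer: 57/17384 ≈ 0.0032789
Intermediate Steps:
z = 30551/57 (z = -223/(-80*(-1/137) + 109*(-1/109)) = -223/(80/137 - 1) = -223/(-57/137) = -223*(-137/57) = 30551/57 ≈ 535.98)
1/j(n, z) = 1/(-231 + 30551/57) = 1/(17384/57) = 57/17384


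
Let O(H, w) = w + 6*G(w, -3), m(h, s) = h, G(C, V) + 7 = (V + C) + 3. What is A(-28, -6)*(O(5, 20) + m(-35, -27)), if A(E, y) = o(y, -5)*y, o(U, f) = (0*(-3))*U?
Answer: 0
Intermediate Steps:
o(U, f) = 0 (o(U, f) = 0*U = 0)
G(C, V) = -4 + C + V (G(C, V) = -7 + ((V + C) + 3) = -7 + ((C + V) + 3) = -7 + (3 + C + V) = -4 + C + V)
A(E, y) = 0 (A(E, y) = 0*y = 0)
O(H, w) = -42 + 7*w (O(H, w) = w + 6*(-4 + w - 3) = w + 6*(-7 + w) = w + (-42 + 6*w) = -42 + 7*w)
A(-28, -6)*(O(5, 20) + m(-35, -27)) = 0*((-42 + 7*20) - 35) = 0*((-42 + 140) - 35) = 0*(98 - 35) = 0*63 = 0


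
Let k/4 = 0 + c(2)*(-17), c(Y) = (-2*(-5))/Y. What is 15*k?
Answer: -5100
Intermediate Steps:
c(Y) = 10/Y
k = -340 (k = 4*(0 + (10/2)*(-17)) = 4*(0 + (10*(½))*(-17)) = 4*(0 + 5*(-17)) = 4*(0 - 85) = 4*(-85) = -340)
15*k = 15*(-340) = -5100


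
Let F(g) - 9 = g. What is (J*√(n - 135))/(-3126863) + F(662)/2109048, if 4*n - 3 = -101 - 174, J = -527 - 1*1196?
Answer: 671/2109048 + 1723*I*√203/3126863 ≈ 0.00031815 + 0.007851*I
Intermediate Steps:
F(g) = 9 + g
J = -1723 (J = -527 - 1196 = -1723)
n = -68 (n = ¾ + (-101 - 174)/4 = ¾ + (¼)*(-275) = ¾ - 275/4 = -68)
(J*√(n - 135))/(-3126863) + F(662)/2109048 = -1723*√(-68 - 135)/(-3126863) + (9 + 662)/2109048 = -1723*I*√203*(-1/3126863) + 671*(1/2109048) = -1723*I*√203*(-1/3126863) + 671/2109048 = 1723*I*√203/3126863 + 671/2109048 = 671/2109048 + 1723*I*√203/3126863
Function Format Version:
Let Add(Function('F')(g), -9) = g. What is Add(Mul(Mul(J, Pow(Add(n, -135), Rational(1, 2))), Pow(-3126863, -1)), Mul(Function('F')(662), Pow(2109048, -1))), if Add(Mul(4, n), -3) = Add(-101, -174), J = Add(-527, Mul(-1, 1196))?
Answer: Add(Rational(671, 2109048), Mul(Rational(1723, 3126863), I, Pow(203, Rational(1, 2)))) ≈ Add(0.00031815, Mul(0.0078510, I))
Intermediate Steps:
Function('F')(g) = Add(9, g)
J = -1723 (J = Add(-527, -1196) = -1723)
n = -68 (n = Add(Rational(3, 4), Mul(Rational(1, 4), Add(-101, -174))) = Add(Rational(3, 4), Mul(Rational(1, 4), -275)) = Add(Rational(3, 4), Rational(-275, 4)) = -68)
Add(Mul(Mul(J, Pow(Add(n, -135), Rational(1, 2))), Pow(-3126863, -1)), Mul(Function('F')(662), Pow(2109048, -1))) = Add(Mul(Mul(-1723, Pow(Add(-68, -135), Rational(1, 2))), Pow(-3126863, -1)), Mul(Add(9, 662), Pow(2109048, -1))) = Add(Mul(Mul(-1723, Pow(-203, Rational(1, 2))), Rational(-1, 3126863)), Mul(671, Rational(1, 2109048))) = Add(Mul(Mul(-1723, Mul(I, Pow(203, Rational(1, 2)))), Rational(-1, 3126863)), Rational(671, 2109048)) = Add(Mul(Mul(-1723, I, Pow(203, Rational(1, 2))), Rational(-1, 3126863)), Rational(671, 2109048)) = Add(Mul(Rational(1723, 3126863), I, Pow(203, Rational(1, 2))), Rational(671, 2109048)) = Add(Rational(671, 2109048), Mul(Rational(1723, 3126863), I, Pow(203, Rational(1, 2))))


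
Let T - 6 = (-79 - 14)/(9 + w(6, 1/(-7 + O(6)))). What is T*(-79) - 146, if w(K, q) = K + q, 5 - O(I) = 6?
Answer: -15004/119 ≈ -126.08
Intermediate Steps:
O(I) = -1 (O(I) = 5 - 1*6 = 5 - 6 = -1)
T = -30/119 (T = 6 + (-79 - 14)/(9 + (6 + 1/(-7 - 1))) = 6 - 93/(9 + (6 + 1/(-8))) = 6 - 93/(9 + (6 - ⅛)) = 6 - 93/(9 + 47/8) = 6 - 93/119/8 = 6 - 93*8/119 = 6 - 744/119 = -30/119 ≈ -0.25210)
T*(-79) - 146 = -30/119*(-79) - 146 = 2370/119 - 146 = -15004/119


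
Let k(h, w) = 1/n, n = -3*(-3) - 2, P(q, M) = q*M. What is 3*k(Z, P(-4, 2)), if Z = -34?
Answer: 3/7 ≈ 0.42857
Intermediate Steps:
P(q, M) = M*q
n = 7 (n = 9 - 2 = 7)
k(h, w) = ⅐ (k(h, w) = 1/7 = ⅐)
3*k(Z, P(-4, 2)) = 3*(⅐) = 3/7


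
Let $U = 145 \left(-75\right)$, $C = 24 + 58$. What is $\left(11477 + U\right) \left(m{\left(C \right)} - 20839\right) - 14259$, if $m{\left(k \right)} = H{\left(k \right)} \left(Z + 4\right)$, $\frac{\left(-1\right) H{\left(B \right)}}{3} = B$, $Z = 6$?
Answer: $-14040257$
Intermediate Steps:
$H{\left(B \right)} = - 3 B$
$C = 82$
$m{\left(k \right)} = - 30 k$ ($m{\left(k \right)} = - 3 k \left(6 + 4\right) = - 3 k 10 = - 30 k$)
$U = -10875$
$\left(11477 + U\right) \left(m{\left(C \right)} - 20839\right) - 14259 = \left(11477 - 10875\right) \left(\left(-30\right) 82 - 20839\right) - 14259 = 602 \left(-2460 - 20839\right) - 14259 = 602 \left(-23299\right) - 14259 = -14025998 - 14259 = -14040257$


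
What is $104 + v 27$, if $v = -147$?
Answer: $-3865$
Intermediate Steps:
$104 + v 27 = 104 - 3969 = -3865$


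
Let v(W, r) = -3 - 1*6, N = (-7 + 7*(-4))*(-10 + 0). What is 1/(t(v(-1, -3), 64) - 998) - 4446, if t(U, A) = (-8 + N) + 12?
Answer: -2863225/644 ≈ -4446.0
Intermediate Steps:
N = 350 (N = (-7 - 28)*(-10) = -35*(-10) = 350)
v(W, r) = -9 (v(W, r) = -3 - 6 = -9)
t(U, A) = 354 (t(U, A) = (-8 + 350) + 12 = 342 + 12 = 354)
1/(t(v(-1, -3), 64) - 998) - 4446 = 1/(354 - 998) - 4446 = 1/(-644) - 4446 = -1/644 - 4446 = -2863225/644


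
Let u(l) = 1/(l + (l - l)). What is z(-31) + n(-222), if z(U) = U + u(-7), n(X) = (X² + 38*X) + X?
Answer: 284164/7 ≈ 40595.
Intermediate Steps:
u(l) = 1/l (u(l) = 1/(l + 0) = 1/l)
n(X) = X² + 39*X
z(U) = -⅐ + U (z(U) = U + 1/(-7) = U - ⅐ = -⅐ + U)
z(-31) + n(-222) = (-⅐ - 31) - 222*(39 - 222) = -218/7 - 222*(-183) = -218/7 + 40626 = 284164/7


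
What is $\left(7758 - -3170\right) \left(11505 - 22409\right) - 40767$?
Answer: $-119199679$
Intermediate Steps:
$\left(7758 - -3170\right) \left(11505 - 22409\right) - 40767 = \left(7758 + 3170\right) \left(-10904\right) - 40767 = 10928 \left(-10904\right) - 40767 = -119158912 - 40767 = -119199679$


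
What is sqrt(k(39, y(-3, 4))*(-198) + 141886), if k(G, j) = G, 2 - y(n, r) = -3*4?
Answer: 2*sqrt(33541) ≈ 366.28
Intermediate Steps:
y(n, r) = 14 (y(n, r) = 2 - (-3)*4 = 2 - 1*(-12) = 2 + 12 = 14)
sqrt(k(39, y(-3, 4))*(-198) + 141886) = sqrt(39*(-198) + 141886) = sqrt(-7722 + 141886) = sqrt(134164) = 2*sqrt(33541)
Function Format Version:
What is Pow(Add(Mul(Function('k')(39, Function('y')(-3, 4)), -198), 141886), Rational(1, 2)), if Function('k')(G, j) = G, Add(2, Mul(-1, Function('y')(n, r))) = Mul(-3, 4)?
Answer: Mul(2, Pow(33541, Rational(1, 2))) ≈ 366.28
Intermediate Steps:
Function('y')(n, r) = 14 (Function('y')(n, r) = Add(2, Mul(-1, Mul(-3, 4))) = Add(2, Mul(-1, -12)) = Add(2, 12) = 14)
Pow(Add(Mul(Function('k')(39, Function('y')(-3, 4)), -198), 141886), Rational(1, 2)) = Pow(Add(Mul(39, -198), 141886), Rational(1, 2)) = Pow(Add(-7722, 141886), Rational(1, 2)) = Pow(134164, Rational(1, 2)) = Mul(2, Pow(33541, Rational(1, 2)))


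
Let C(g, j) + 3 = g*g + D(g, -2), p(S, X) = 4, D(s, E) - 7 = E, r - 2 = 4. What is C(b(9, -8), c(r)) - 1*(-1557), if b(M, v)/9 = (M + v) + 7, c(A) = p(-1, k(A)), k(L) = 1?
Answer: 6743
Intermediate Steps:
r = 6 (r = 2 + 4 = 6)
D(s, E) = 7 + E
c(A) = 4
b(M, v) = 63 + 9*M + 9*v (b(M, v) = 9*((M + v) + 7) = 9*(7 + M + v) = 63 + 9*M + 9*v)
C(g, j) = 2 + g² (C(g, j) = -3 + (g*g + (7 - 2)) = -3 + (g² + 5) = -3 + (5 + g²) = 2 + g²)
C(b(9, -8), c(r)) - 1*(-1557) = (2 + (63 + 9*9 + 9*(-8))²) - 1*(-1557) = (2 + (63 + 81 - 72)²) + 1557 = (2 + 72²) + 1557 = (2 + 5184) + 1557 = 5186 + 1557 = 6743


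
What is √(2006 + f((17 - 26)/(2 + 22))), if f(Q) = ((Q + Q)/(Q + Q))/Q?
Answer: √18030/3 ≈ 44.759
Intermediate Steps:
f(Q) = 1/Q (f(Q) = ((2*Q)/((2*Q)))/Q = ((2*Q)*(1/(2*Q)))/Q = 1/Q)
√(2006 + f((17 - 26)/(2 + 22))) = √(2006 + 1/((17 - 26)/(2 + 22))) = √(2006 + 1/(-9/24)) = √(2006 + 1/(-9*1/24)) = √(2006 + 1/(-3/8)) = √(2006 - 8/3) = √(6010/3) = √18030/3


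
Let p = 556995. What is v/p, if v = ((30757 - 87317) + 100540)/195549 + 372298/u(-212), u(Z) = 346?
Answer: 12136286447/6281042679705 ≈ 0.0019322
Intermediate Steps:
v = 12136286447/11276659 (v = ((30757 - 87317) + 100540)/195549 + 372298/346 = (-56560 + 100540)*(1/195549) + 372298*(1/346) = 43980*(1/195549) + 186149/173 = 14660/65183 + 186149/173 = 12136286447/11276659 ≈ 1076.2)
v/p = (12136286447/11276659)/556995 = (12136286447/11276659)*(1/556995) = 12136286447/6281042679705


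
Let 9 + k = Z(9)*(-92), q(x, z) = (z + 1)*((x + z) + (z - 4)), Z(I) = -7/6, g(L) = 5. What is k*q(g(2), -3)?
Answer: 2950/3 ≈ 983.33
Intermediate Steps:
Z(I) = -7/6 (Z(I) = -7*⅙ = -7/6)
q(x, z) = (1 + z)*(-4 + x + 2*z) (q(x, z) = (1 + z)*((x + z) + (-4 + z)) = (1 + z)*(-4 + x + 2*z))
k = 295/3 (k = -9 - 7/6*(-92) = -9 + 322/3 = 295/3 ≈ 98.333)
k*q(g(2), -3) = 295*(-4 + 5 - 2*(-3) + 2*(-3)² + 5*(-3))/3 = 295*(-4 + 5 + 6 + 2*9 - 15)/3 = 295*(-4 + 5 + 6 + 18 - 15)/3 = (295/3)*10 = 2950/3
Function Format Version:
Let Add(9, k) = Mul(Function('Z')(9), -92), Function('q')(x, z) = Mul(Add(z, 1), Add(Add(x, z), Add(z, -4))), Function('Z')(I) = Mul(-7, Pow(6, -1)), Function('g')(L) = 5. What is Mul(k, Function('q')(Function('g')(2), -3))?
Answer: Rational(2950, 3) ≈ 983.33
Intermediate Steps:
Function('Z')(I) = Rational(-7, 6) (Function('Z')(I) = Mul(-7, Rational(1, 6)) = Rational(-7, 6))
Function('q')(x, z) = Mul(Add(1, z), Add(-4, x, Mul(2, z))) (Function('q')(x, z) = Mul(Add(1, z), Add(Add(x, z), Add(-4, z))) = Mul(Add(1, z), Add(-4, x, Mul(2, z))))
k = Rational(295, 3) (k = Add(-9, Mul(Rational(-7, 6), -92)) = Add(-9, Rational(322, 3)) = Rational(295, 3) ≈ 98.333)
Mul(k, Function('q')(Function('g')(2), -3)) = Mul(Rational(295, 3), Add(-4, 5, Mul(-2, -3), Mul(2, Pow(-3, 2)), Mul(5, -3))) = Mul(Rational(295, 3), Add(-4, 5, 6, Mul(2, 9), -15)) = Mul(Rational(295, 3), Add(-4, 5, 6, 18, -15)) = Mul(Rational(295, 3), 10) = Rational(2950, 3)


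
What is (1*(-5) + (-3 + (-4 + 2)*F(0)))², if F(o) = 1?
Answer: 100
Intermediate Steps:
(1*(-5) + (-3 + (-4 + 2)*F(0)))² = (1*(-5) + (-3 + (-4 + 2)*1))² = (-5 + (-3 - 2*1))² = (-5 + (-3 - 2))² = (-5 - 5)² = (-10)² = 100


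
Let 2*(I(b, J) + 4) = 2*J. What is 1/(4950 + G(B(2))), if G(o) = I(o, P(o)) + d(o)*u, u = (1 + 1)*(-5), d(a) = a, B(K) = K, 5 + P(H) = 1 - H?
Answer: 1/4920 ≈ 0.00020325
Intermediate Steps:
P(H) = -4 - H (P(H) = -5 + (1 - H) = -4 - H)
u = -10 (u = 2*(-5) = -10)
I(b, J) = -4 + J (I(b, J) = -4 + (2*J)/2 = -4 + J)
G(o) = -8 - 11*o (G(o) = (-4 + (-4 - o)) + o*(-10) = (-8 - o) - 10*o = -8 - 11*o)
1/(4950 + G(B(2))) = 1/(4950 + (-8 - 11*2)) = 1/(4950 + (-8 - 22)) = 1/(4950 - 30) = 1/4920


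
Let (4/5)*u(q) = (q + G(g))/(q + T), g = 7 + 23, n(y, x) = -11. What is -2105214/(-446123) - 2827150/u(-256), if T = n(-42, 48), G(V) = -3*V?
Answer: -134701844891238/77179279 ≈ -1.7453e+6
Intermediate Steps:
g = 30
T = -11
u(q) = 5*(-90 + q)/(4*(-11 + q)) (u(q) = 5*((q - 3*30)/(q - 11))/4 = 5*((q - 90)/(-11 + q))/4 = 5*((-90 + q)/(-11 + q))/4 = 5*(-90 + q)/(4*(-11 + q)))
-2105214/(-446123) - 2827150/u(-256) = -2105214/(-446123) - 2827150*4*(-11 - 256)/(5*(-90 - 256)) = -2105214*(-1/446123) - 2827150/((5/4)*(-346)/(-267)) = 2105214/446123 - 2827150/((5/4)*(-1/267)*(-346)) = 2105214/446123 - 2827150/865/534 = 2105214/446123 - 2827150*534/865 = 2105214/446123 - 301939620/173 = -134701844891238/77179279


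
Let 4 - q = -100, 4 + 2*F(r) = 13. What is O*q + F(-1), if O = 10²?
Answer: 20809/2 ≈ 10405.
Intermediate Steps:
F(r) = 9/2 (F(r) = -2 + (½)*13 = -2 + 13/2 = 9/2)
q = 104 (q = 4 - 1*(-100) = 4 + 100 = 104)
O = 100
O*q + F(-1) = 100*104 + 9/2 = 10400 + 9/2 = 20809/2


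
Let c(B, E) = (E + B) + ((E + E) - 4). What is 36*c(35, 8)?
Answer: 1980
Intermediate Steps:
c(B, E) = -4 + B + 3*E (c(B, E) = (B + E) + (2*E - 4) = (B + E) + (-4 + 2*E) = -4 + B + 3*E)
36*c(35, 8) = 36*(-4 + 35 + 3*8) = 36*(-4 + 35 + 24) = 36*55 = 1980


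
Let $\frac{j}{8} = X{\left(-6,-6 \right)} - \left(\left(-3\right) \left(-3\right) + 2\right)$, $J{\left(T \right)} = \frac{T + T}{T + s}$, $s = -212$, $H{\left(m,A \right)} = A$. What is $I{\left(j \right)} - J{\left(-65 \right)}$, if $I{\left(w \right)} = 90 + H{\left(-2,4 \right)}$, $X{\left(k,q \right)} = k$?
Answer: $\frac{25908}{277} \approx 93.531$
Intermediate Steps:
$J{\left(T \right)} = \frac{2 T}{-212 + T}$ ($J{\left(T \right)} = \frac{T + T}{T - 212} = \frac{2 T}{-212 + T}$)
$j = -136$ ($j = 8 \left(-6 - \left(\left(-3\right) \left(-3\right) + 2\right)\right) = 8 \left(-6 - \left(9 + 2\right)\right) = 8 \left(-6 - 11\right) = 8 \left(-17\right) = -136$)
$I{\left(w \right)} = 94$ ($I{\left(w \right)} = 90 + 4 = 94$)
$I{\left(j \right)} - J{\left(-65 \right)} = 94 - 2 \left(-65\right) \frac{1}{-212 - 65} = 94 - 2 \left(-65\right) \frac{1}{-277} = 94 - 2 \left(-65\right) \left(- \frac{1}{277}\right) = 94 - \frac{130}{277} = \frac{25908}{277}$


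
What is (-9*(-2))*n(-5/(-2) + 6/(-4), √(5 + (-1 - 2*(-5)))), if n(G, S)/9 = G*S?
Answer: 162*√14 ≈ 606.15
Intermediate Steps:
n(G, S) = 9*G*S (n(G, S) = 9*(G*S) = 9*G*S)
(-9*(-2))*n(-5/(-2) + 6/(-4), √(5 + (-1 - 2*(-5)))) = (-9*(-2))*(9*(-5/(-2) + 6/(-4))*√(5 + (-1 - 2*(-5)))) = 18*(9*(-5*(-½) + 6*(-¼))*√(5 + (-1 + 10))) = 18*(9*(5/2 - 3/2)*√(5 + 9)) = 18*(9*1*√14) = 18*(9*√14) = 162*√14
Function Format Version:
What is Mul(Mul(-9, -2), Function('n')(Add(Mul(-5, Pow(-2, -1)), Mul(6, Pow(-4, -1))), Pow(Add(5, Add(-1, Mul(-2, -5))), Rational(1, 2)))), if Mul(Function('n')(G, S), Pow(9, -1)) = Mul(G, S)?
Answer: Mul(162, Pow(14, Rational(1, 2))) ≈ 606.15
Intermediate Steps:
Function('n')(G, S) = Mul(9, G, S) (Function('n')(G, S) = Mul(9, Mul(G, S)) = Mul(9, G, S))
Mul(Mul(-9, -2), Function('n')(Add(Mul(-5, Pow(-2, -1)), Mul(6, Pow(-4, -1))), Pow(Add(5, Add(-1, Mul(-2, -5))), Rational(1, 2)))) = Mul(Mul(-9, -2), Mul(9, Add(Mul(-5, Pow(-2, -1)), Mul(6, Pow(-4, -1))), Pow(Add(5, Add(-1, Mul(-2, -5))), Rational(1, 2)))) = Mul(18, Mul(9, Add(Mul(-5, Rational(-1, 2)), Mul(6, Rational(-1, 4))), Pow(Add(5, Add(-1, 10)), Rational(1, 2)))) = Mul(18, Mul(9, Add(Rational(5, 2), Rational(-3, 2)), Pow(Add(5, 9), Rational(1, 2)))) = Mul(18, Mul(9, 1, Pow(14, Rational(1, 2)))) = Mul(18, Mul(9, Pow(14, Rational(1, 2)))) = Mul(162, Pow(14, Rational(1, 2)))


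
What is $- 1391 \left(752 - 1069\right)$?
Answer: $440947$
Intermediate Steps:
$- 1391 \left(752 - 1069\right) = \left(-1391\right) \left(-317\right) = 440947$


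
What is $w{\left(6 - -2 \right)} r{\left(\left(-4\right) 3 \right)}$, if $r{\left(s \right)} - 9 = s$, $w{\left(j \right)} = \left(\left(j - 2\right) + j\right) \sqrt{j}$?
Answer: $- 84 \sqrt{2} \approx -118.79$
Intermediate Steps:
$w{\left(j \right)} = \sqrt{j} \left(-2 + 2 j\right)$ ($w{\left(j \right)} = \left(\left(-2 + j\right) + j\right) \sqrt{j} = \left(-2 + 2 j\right) \sqrt{j} = \sqrt{j} \left(-2 + 2 j\right)$)
$r{\left(s \right)} = 9 + s$
$w{\left(6 - -2 \right)} r{\left(\left(-4\right) 3 \right)} = 2 \sqrt{6 - -2} \left(-1 + \left(6 - -2\right)\right) \left(9 - 12\right) = 2 \sqrt{6 + 2} \left(-1 + \left(6 + 2\right)\right) \left(9 - 12\right) = 2 \sqrt{8} \left(-1 + 8\right) \left(-3\right) = 2 \cdot 2 \sqrt{2} \cdot 7 \left(-3\right) = 28 \sqrt{2} \left(-3\right) = - 84 \sqrt{2}$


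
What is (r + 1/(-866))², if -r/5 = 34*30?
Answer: 19506364393201/749956 ≈ 2.6010e+7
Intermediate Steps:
r = -5100 (r = -170*30 = -5*1020 = -5100)
(r + 1/(-866))² = (-5100 + 1/(-866))² = (-5100 - 1/866)² = (-4416601/866)² = 19506364393201/749956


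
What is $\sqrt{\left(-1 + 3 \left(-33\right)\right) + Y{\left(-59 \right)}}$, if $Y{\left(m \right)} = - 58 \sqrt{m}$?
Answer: $\sqrt{-100 - 58 i \sqrt{59}} \approx 13.353 - 16.682 i$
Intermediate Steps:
$\sqrt{\left(-1 + 3 \left(-33\right)\right) + Y{\left(-59 \right)}} = \sqrt{\left(-1 + 3 \left(-33\right)\right) - 58 \sqrt{-59}} = \sqrt{\left(-1 - 99\right) - 58 i \sqrt{59}} = \sqrt{-100 - 58 i \sqrt{59}}$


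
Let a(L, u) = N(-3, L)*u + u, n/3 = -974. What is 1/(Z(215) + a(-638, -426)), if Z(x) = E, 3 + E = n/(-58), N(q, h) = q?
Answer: 29/26082 ≈ 0.0011119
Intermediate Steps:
n = -2922 (n = 3*(-974) = -2922)
E = 1374/29 (E = -3 - 2922/(-58) = -3 - 2922*(-1/58) = -3 + 1461/29 = 1374/29 ≈ 47.379)
a(L, u) = -2*u (a(L, u) = -3*u + u = -2*u)
Z(x) = 1374/29
1/(Z(215) + a(-638, -426)) = 1/(1374/29 - 2*(-426)) = 1/(1374/29 + 852) = 1/(26082/29) = 29/26082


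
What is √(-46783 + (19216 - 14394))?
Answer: I*√41961 ≈ 204.84*I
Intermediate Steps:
√(-46783 + (19216 - 14394)) = √(-46783 + 4822) = √(-41961) = I*√41961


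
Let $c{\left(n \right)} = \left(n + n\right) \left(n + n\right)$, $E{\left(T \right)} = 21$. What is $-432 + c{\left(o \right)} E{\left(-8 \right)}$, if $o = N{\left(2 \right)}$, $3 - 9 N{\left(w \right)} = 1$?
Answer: $- \frac{11552}{27} \approx -427.85$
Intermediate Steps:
$N{\left(w \right)} = \frac{2}{9}$ ($N{\left(w \right)} = \frac{1}{3} - \frac{1}{9} = \frac{2}{9}$)
$o = \frac{2}{9} \approx 0.22222$
$c{\left(n \right)} = 4 n^{2}$ ($c{\left(n \right)} = 2 n 2 n = 4 n^{2}$)
$-432 + c{\left(o \right)} E{\left(-8 \right)} = -432 + 4 \left(\frac{2}{9}\right)^{2} \cdot 21 = -432 + 4 \cdot \frac{4}{81} \cdot 21 = -432 + \frac{16}{81} \cdot 21 = -432 + \frac{112}{27} = - \frac{11552}{27}$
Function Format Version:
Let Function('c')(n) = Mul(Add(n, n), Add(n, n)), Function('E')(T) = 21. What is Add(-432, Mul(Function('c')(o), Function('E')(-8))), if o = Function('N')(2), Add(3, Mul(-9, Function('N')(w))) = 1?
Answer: Rational(-11552, 27) ≈ -427.85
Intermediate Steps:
Function('N')(w) = Rational(2, 9) (Function('N')(w) = Add(Rational(1, 3), Mul(Rational(-1, 9), 1)) = Add(Rational(1, 3), Rational(-1, 9)) = Rational(2, 9))
o = Rational(2, 9) ≈ 0.22222
Function('c')(n) = Mul(4, Pow(n, 2)) (Function('c')(n) = Mul(Mul(2, n), Mul(2, n)) = Mul(4, Pow(n, 2)))
Add(-432, Mul(Function('c')(o), Function('E')(-8))) = Add(-432, Mul(Mul(4, Pow(Rational(2, 9), 2)), 21)) = Add(-432, Mul(Mul(4, Rational(4, 81)), 21)) = Add(-432, Mul(Rational(16, 81), 21)) = Add(-432, Rational(112, 27)) = Rational(-11552, 27)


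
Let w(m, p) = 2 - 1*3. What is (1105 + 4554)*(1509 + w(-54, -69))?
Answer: 8533772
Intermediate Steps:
w(m, p) = -1 (w(m, p) = 2 - 3 = -1)
(1105 + 4554)*(1509 + w(-54, -69)) = (1105 + 4554)*(1509 - 1) = 5659*1508 = 8533772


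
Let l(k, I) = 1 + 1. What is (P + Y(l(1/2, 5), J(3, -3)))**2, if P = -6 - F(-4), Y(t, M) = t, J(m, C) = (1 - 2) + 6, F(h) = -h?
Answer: 64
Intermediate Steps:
l(k, I) = 2
J(m, C) = 5 (J(m, C) = -1 + 6 = 5)
P = -10 (P = -6 - (-1)*(-4) = -6 - 1*4 = -6 - 4 = -10)
(P + Y(l(1/2, 5), J(3, -3)))**2 = (-10 + 2)**2 = (-8)**2 = 64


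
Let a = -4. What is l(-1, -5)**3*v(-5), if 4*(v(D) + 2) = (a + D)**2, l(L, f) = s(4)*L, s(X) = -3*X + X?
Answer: 9344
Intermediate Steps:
s(X) = -2*X
l(L, f) = -8*L (l(L, f) = (-2*4)*L = -8*L)
v(D) = -2 + (-4 + D)**2/4
l(-1, -5)**3*v(-5) = (-8*(-1))**3*(-2 + (-4 - 5)**2/4) = 8**3*(-2 + (1/4)*(-9)**2) = 512*(-2 + (1/4)*81) = 512*(-2 + 81/4) = 512*(73/4) = 9344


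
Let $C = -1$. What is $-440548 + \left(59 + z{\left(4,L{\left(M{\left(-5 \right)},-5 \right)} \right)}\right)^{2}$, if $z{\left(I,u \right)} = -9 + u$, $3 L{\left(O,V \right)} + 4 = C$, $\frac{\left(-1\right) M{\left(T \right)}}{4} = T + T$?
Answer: $- \frac{3943907}{9} \approx -4.3821 \cdot 10^{5}$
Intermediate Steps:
$M{\left(T \right)} = - 8 T$ ($M{\left(T \right)} = - 4 \left(T + T\right) = - 4 \cdot 2 T = - 8 T$)
$L{\left(O,V \right)} = - \frac{5}{3}$ ($L{\left(O,V \right)} = - \frac{4}{3} + \frac{1}{3} \left(-1\right) = - \frac{4}{3} - \frac{1}{3} = - \frac{5}{3}$)
$-440548 + \left(59 + z{\left(4,L{\left(M{\left(-5 \right)},-5 \right)} \right)}\right)^{2} = -440548 + \left(59 - \frac{32}{3}\right)^{2} = -440548 + \left(\frac{145}{3}\right)^{2} = -440548 + \frac{21025}{9} = - \frac{3943907}{9}$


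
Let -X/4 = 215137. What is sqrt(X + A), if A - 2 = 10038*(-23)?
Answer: 22*I*sqrt(2255) ≈ 1044.7*I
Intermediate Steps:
X = -860548 (X = -4*215137 = -860548)
A = -230872 (A = 2 + 10038*(-23) = 2 - 230874 = -230872)
sqrt(X + A) = sqrt(-860548 - 230872) = sqrt(-1091420) = 22*I*sqrt(2255)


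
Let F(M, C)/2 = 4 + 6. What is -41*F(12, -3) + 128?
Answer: -692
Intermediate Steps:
F(M, C) = 20 (F(M, C) = 2*(4 + 6) = 2*10 = 20)
-41*F(12, -3) + 128 = -41*20 + 128 = -820 + 128 = -692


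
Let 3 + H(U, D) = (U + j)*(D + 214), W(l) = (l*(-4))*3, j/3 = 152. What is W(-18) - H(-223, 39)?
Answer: -58730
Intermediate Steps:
j = 456 (j = 3*152 = 456)
W(l) = -12*l (W(l) = -4*l*3 = -12*l)
H(U, D) = -3 + (214 + D)*(456 + U) (H(U, D) = -3 + (U + 456)*(D + 214) = -3 + (456 + U)*(214 + D) = -3 + (214 + D)*(456 + U))
W(-18) - H(-223, 39) = -12*(-18) - (97581 + 214*(-223) + 456*39 + 39*(-223)) = 216 - (97581 - 47722 + 17784 - 8697) = 216 - 1*58946 = 216 - 58946 = -58730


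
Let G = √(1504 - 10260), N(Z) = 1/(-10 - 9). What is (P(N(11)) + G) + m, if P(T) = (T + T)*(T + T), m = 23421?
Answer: 8454985/361 + 2*I*√2189 ≈ 23421.0 + 93.573*I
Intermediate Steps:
N(Z) = -1/19 (N(Z) = 1/(-19) = -1/19)
G = 2*I*√2189 (G = √(-8756) = 2*I*√2189 ≈ 93.573*I)
P(T) = 4*T² (P(T) = (2*T)*(2*T) = 4*T²)
(P(N(11)) + G) + m = (4*(-1/19)² + 2*I*√2189) + 23421 = (4*(1/361) + 2*I*√2189) + 23421 = (4/361 + 2*I*√2189) + 23421 = 8454985/361 + 2*I*√2189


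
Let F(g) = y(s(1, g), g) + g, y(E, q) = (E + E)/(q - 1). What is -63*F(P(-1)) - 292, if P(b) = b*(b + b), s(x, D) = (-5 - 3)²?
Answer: -8482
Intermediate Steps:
s(x, D) = 64 (s(x, D) = (-8)² = 64)
P(b) = 2*b² (P(b) = b*(2*b) = 2*b²)
y(E, q) = 2*E/(-1 + q) (y(E, q) = (2*E)/(-1 + q) = 2*E/(-1 + q))
F(g) = g + 128/(-1 + g) (F(g) = 2*64/(-1 + g) + g = 128/(-1 + g) + g = g + 128/(-1 + g))
-63*F(P(-1)) - 292 = -63*(128 + (2*(-1)²)*(-1 + 2*(-1)²))/(-1 + 2*(-1)²) - 292 = -63*(128 + (2*1)*(-1 + 2*1))/(-1 + 2*1) - 292 = -63*(128 + 2*(-1 + 2))/(-1 + 2) - 292 = -63*(128 + 2*1)/1 - 292 = -63*(128 + 2) - 292 = -63*130 - 292 = -8190 - 292 = -8482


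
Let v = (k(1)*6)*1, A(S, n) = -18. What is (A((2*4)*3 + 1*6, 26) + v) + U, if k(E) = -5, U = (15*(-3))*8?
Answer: -408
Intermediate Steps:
U = -360 (U = -45*8 = -360)
v = -30 (v = -5*6*1 = -30*1 = -30)
(A((2*4)*3 + 1*6, 26) + v) + U = (-18 - 30) - 360 = -48 - 360 = -408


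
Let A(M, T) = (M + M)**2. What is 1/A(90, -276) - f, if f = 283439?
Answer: -9183423599/32400 ≈ -2.8344e+5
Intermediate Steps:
A(M, T) = 4*M**2 (A(M, T) = (2*M)**2 = 4*M**2)
1/A(90, -276) - f = 1/(4*90**2) - 1*283439 = 1/(4*8100) - 283439 = 1/32400 - 283439 = -9183423599/32400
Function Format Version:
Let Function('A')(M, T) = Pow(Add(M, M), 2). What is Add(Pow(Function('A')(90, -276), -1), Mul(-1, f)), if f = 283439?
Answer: Rational(-9183423599, 32400) ≈ -2.8344e+5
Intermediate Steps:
Function('A')(M, T) = Mul(4, Pow(M, 2)) (Function('A')(M, T) = Pow(Mul(2, M), 2) = Mul(4, Pow(M, 2)))
Add(Pow(Function('A')(90, -276), -1), Mul(-1, f)) = Add(Pow(Mul(4, Pow(90, 2)), -1), Mul(-1, 283439)) = Add(Pow(Mul(4, 8100), -1), -283439) = Add(Pow(32400, -1), -283439) = Add(Rational(1, 32400), -283439) = Rational(-9183423599, 32400)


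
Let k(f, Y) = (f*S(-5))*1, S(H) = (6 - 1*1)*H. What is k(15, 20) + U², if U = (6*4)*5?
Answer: 14025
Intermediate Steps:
S(H) = 5*H (S(H) = (6 - 1)*H = 5*H)
U = 120 (U = 24*5 = 120)
k(f, Y) = -25*f (k(f, Y) = (f*(5*(-5)))*1 = (f*(-25))*1 = -25*f*1 = -25*f)
k(15, 20) + U² = -25*15 + 120² = -375 + 14400 = 14025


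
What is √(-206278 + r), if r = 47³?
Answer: I*√102455 ≈ 320.09*I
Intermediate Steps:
r = 103823
√(-206278 + r) = √(-206278 + 103823) = √(-102455) = I*√102455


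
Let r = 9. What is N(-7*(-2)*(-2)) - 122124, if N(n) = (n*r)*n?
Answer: -115068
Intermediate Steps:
N(n) = 9*n**2 (N(n) = (n*9)*n = (9*n)*n = 9*n**2)
N(-7*(-2)*(-2)) - 122124 = 9*(-7*(-2)*(-2))**2 - 122124 = 9*(14*(-2))**2 - 122124 = 9*(-28)**2 - 122124 = 9*784 - 122124 = 7056 - 122124 = -115068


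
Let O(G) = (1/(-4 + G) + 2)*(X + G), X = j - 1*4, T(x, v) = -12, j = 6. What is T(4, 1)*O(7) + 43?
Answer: -209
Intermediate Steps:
X = 2 (X = 6 - 1*4 = 6 - 4 = 2)
O(G) = (2 + G)*(2 + 1/(-4 + G)) (O(G) = (1/(-4 + G) + 2)*(2 + G) = (2 + 1/(-4 + G))*(2 + G) = (2 + G)*(2 + 1/(-4 + G)))
T(4, 1)*O(7) + 43 = -12*(-14 - 3*7 + 2*7**2)/(-4 + 7) + 43 = -12*(-14 - 21 + 2*49)/3 + 43 = -4*(-14 - 21 + 98) + 43 = -4*63 + 43 = -12*21 + 43 = -252 + 43 = -209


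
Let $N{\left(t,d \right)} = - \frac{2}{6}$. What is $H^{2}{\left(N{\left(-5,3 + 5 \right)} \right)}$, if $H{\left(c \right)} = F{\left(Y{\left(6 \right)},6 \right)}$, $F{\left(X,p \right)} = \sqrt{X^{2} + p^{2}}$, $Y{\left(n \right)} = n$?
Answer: $72$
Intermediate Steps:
$N{\left(t,d \right)} = - \frac{1}{3}$ ($N{\left(t,d \right)} = \left(-2\right) \frac{1}{6} = - \frac{1}{3}$)
$H{\left(c \right)} = 6 \sqrt{2}$ ($H{\left(c \right)} = \sqrt{6^{2} + 6^{2}} = \sqrt{36 + 36} = \sqrt{72} = 6 \sqrt{2}$)
$H^{2}{\left(N{\left(-5,3 + 5 \right)} \right)} = \left(6 \sqrt{2}\right)^{2} = 72$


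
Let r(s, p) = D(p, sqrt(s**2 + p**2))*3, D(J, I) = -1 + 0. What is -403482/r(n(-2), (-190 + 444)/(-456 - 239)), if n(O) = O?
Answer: 134494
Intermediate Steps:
D(J, I) = -1
r(s, p) = -3 (r(s, p) = -1*3 = -3)
-403482/r(n(-2), (-190 + 444)/(-456 - 239)) = -403482/(-3) = -403482*(-1/3) = 134494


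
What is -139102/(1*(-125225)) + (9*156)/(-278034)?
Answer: 6416544928/5802801275 ≈ 1.1058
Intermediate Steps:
-139102/(1*(-125225)) + (9*156)/(-278034) = -139102/(-125225) + 1404*(-1/278034) = -139102*(-1/125225) - 234/46339 = 139102/125225 - 234/46339 = 6416544928/5802801275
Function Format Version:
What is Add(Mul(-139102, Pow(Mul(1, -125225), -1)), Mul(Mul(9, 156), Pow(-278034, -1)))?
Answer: Rational(6416544928, 5802801275) ≈ 1.1058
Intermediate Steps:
Add(Mul(-139102, Pow(Mul(1, -125225), -1)), Mul(Mul(9, 156), Pow(-278034, -1))) = Add(Mul(-139102, Pow(-125225, -1)), Mul(1404, Rational(-1, 278034))) = Add(Mul(-139102, Rational(-1, 125225)), Rational(-234, 46339)) = Add(Rational(139102, 125225), Rational(-234, 46339)) = Rational(6416544928, 5802801275)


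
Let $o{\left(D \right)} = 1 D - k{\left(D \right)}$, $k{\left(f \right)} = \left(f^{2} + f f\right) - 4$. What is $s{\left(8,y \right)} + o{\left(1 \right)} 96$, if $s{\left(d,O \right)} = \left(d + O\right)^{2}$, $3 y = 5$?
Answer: $\frac{3433}{9} \approx 381.44$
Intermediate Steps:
$y = \frac{5}{3}$ ($y = \frac{1}{3} \cdot 5 = \frac{5}{3} \approx 1.6667$)
$k{\left(f \right)} = -4 + 2 f^{2}$ ($k{\left(f \right)} = \left(f^{2} + f^{2}\right) - 4 = 2 f^{2} - 4 = -4 + 2 f^{2}$)
$s{\left(d,O \right)} = \left(O + d\right)^{2}$
$o{\left(D \right)} = 4 + D - 2 D^{2}$ ($o{\left(D \right)} = 1 D - \left(-4 + 2 D^{2}\right) = D - \left(-4 + 2 D^{2}\right) = 4 + D - 2 D^{2}$)
$s{\left(8,y \right)} + o{\left(1 \right)} 96 = \left(\frac{5}{3} + 8\right)^{2} + \left(4 + 1 - 2 \cdot 1^{2}\right) 96 = \left(\frac{29}{3}\right)^{2} + \left(4 + 1 - 2\right) 96 = \frac{841}{9} + \left(4 + 1 - 2\right) 96 = \frac{841}{9} + 3 \cdot 96 = \frac{841}{9} + 288 = \frac{3433}{9}$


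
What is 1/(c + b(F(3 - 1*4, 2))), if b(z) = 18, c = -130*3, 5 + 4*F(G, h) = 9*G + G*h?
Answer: -1/372 ≈ -0.0026882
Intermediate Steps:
F(G, h) = -5/4 + 9*G/4 + G*h/4 (F(G, h) = -5/4 + (9*G + G*h)/4 = -5/4 + (9*G/4 + G*h/4) = -5/4 + 9*G/4 + G*h/4)
c = -390
1/(c + b(F(3 - 1*4, 2))) = 1/(-390 + 18) = 1/(-372) = -1/372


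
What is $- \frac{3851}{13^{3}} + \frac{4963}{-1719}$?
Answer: $- \frac{17523580}{3776643} \approx -4.64$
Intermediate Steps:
$- \frac{3851}{13^{3}} + \frac{4963}{-1719} = - \frac{3851}{2197} + 4963 \left(- \frac{1}{1719}\right) = \left(-3851\right) \frac{1}{2197} - \frac{4963}{1719} = - \frac{3851}{2197} - \frac{4963}{1719} = - \frac{17523580}{3776643}$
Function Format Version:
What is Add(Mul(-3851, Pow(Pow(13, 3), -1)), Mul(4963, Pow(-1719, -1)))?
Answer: Rational(-17523580, 3776643) ≈ -4.6400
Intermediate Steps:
Add(Mul(-3851, Pow(Pow(13, 3), -1)), Mul(4963, Pow(-1719, -1))) = Add(Mul(-3851, Pow(2197, -1)), Mul(4963, Rational(-1, 1719))) = Add(Mul(-3851, Rational(1, 2197)), Rational(-4963, 1719)) = Add(Rational(-3851, 2197), Rational(-4963, 1719)) = Rational(-17523580, 3776643)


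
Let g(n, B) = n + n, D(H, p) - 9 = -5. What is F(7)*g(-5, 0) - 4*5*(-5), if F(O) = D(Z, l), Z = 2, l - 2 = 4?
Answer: 60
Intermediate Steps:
l = 6 (l = 2 + 4 = 6)
D(H, p) = 4 (D(H, p) = 9 - 5 = 4)
F(O) = 4
g(n, B) = 2*n
F(7)*g(-5, 0) - 4*5*(-5) = 4*(2*(-5)) - 4*5*(-5) = 4*(-10) - 20*(-5) = -40 + 100 = 60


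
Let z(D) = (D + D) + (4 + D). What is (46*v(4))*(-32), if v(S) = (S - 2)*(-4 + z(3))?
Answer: -26496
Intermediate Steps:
z(D) = 4 + 3*D (z(D) = 2*D + (4 + D) = 4 + 3*D)
v(S) = -18 + 9*S (v(S) = (S - 2)*(-4 + (4 + 3*3)) = (-2 + S)*(-4 + (4 + 9)) = (-2 + S)*(-4 + 13) = (-2 + S)*9 = -18 + 9*S)
(46*v(4))*(-32) = (46*(-18 + 9*4))*(-32) = (46*(-18 + 36))*(-32) = (46*18)*(-32) = 828*(-32) = -26496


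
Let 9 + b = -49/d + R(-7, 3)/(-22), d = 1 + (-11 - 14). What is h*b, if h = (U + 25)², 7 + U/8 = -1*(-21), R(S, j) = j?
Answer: -35154337/264 ≈ -1.3316e+5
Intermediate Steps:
U = 112 (U = -56 + 8*(-1*(-21)) = -56 + 8*21 = -56 + 168 = 112)
d = -24 (d = 1 - 25 = -24)
b = -1873/264 (b = -9 + (-49/(-24) + 3/(-22)) = -9 + (-49*(-1/24) + 3*(-1/22)) = -9 + (49/24 - 3/22) = -9 + 503/264 = -1873/264 ≈ -7.0947)
h = 18769 (h = (112 + 25)² = 137² = 18769)
h*b = 18769*(-1873/264) = -35154337/264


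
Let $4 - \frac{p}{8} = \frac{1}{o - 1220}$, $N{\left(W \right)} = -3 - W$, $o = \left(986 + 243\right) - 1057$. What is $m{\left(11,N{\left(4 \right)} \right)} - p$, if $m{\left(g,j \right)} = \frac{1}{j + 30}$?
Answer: $- \frac{96308}{3013} \approx -31.964$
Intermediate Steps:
$o = 172$ ($o = 1229 - 1057 = 172$)
$m{\left(g,j \right)} = \frac{1}{30 + j}$
$p = \frac{4193}{131}$ ($p = 32 - \frac{8}{172 - 1220} = 32 - \frac{8}{-1048} = 32 - - \frac{1}{131} = 32 + \frac{1}{131} = \frac{4193}{131} \approx 32.008$)
$m{\left(11,N{\left(4 \right)} \right)} - p = \frac{1}{30 - 7} - \frac{4193}{131} = \frac{1}{23} - \frac{4193}{131} = - \frac{96308}{3013}$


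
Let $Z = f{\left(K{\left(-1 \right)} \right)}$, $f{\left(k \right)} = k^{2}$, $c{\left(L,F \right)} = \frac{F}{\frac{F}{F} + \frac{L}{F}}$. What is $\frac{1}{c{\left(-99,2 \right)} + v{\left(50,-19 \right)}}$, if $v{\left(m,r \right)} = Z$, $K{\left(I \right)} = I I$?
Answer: $\frac{97}{93} \approx 1.043$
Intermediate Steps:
$K{\left(I \right)} = I^{2}$
$c{\left(L,F \right)} = \frac{F}{1 + \frac{L}{F}}$
$Z = 1$ ($Z = \left(\left(-1\right)^{2}\right)^{2} = 1^{2} = 1$)
$v{\left(m,r \right)} = 1$
$\frac{1}{c{\left(-99,2 \right)} + v{\left(50,-19 \right)}} = \frac{1}{\frac{2^{2}}{2 - 99} + 1} = \frac{1}{\frac{4}{-97} + 1} = \frac{1}{4 \left(- \frac{1}{97}\right) + 1} = \frac{1}{- \frac{4}{97} + 1} = \frac{1}{\frac{93}{97}} = \frac{97}{93}$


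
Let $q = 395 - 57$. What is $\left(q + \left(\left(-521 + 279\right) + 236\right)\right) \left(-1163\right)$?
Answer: $-386116$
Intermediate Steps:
$q = 338$ ($q = 395 - 57 = 338$)
$\left(q + \left(\left(-521 + 279\right) + 236\right)\right) \left(-1163\right) = \left(338 + \left(\left(-521 + 279\right) + 236\right)\right) \left(-1163\right) = \left(338 + \left(-242 + 236\right)\right) \left(-1163\right) = \left(338 - 6\right) \left(-1163\right) = 332 \left(-1163\right) = -386116$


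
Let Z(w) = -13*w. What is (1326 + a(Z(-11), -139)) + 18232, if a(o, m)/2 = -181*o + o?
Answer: -31922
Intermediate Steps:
a(o, m) = -360*o (a(o, m) = 2*(-181*o + o) = 2*(-180*o) = -360*o)
(1326 + a(Z(-11), -139)) + 18232 = (1326 - (-4680)*(-11)) + 18232 = (1326 - 360*143) + 18232 = (1326 - 51480) + 18232 = -50154 + 18232 = -31922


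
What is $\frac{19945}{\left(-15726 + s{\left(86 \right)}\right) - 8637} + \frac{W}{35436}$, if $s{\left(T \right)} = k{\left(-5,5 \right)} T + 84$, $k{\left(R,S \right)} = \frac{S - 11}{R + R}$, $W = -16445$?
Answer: $- \frac{613994785}{476956748} \approx -1.2873$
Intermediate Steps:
$k{\left(R,S \right)} = \frac{-11 + S}{2 R}$
$s{\left(T \right)} = 84 + \frac{3 T}{5}$ ($s{\left(T \right)} = \frac{-11 + 5}{2 \left(-5\right)} T + 84 = \frac{1}{2} \left(- \frac{1}{5}\right) \left(-6\right) T + 84 = \frac{3 T}{5} + 84 = 84 + \frac{3 T}{5}$)
$\frac{19945}{\left(-15726 + s{\left(86 \right)}\right) - 8637} + \frac{W}{35436} = \frac{19945}{\left(-15726 + \left(84 + \frac{3}{5} \cdot 86\right)\right) - 8637} - \frac{16445}{35436} = \frac{19945}{\left(-15726 + \left(84 + \frac{258}{5}\right)\right) - 8637} - \frac{16445}{35436} = \frac{19945}{\left(-15726 + \frac{678}{5}\right) - 8637} - \frac{16445}{35436} = \frac{19945}{- \frac{77952}{5} - 8637} - \frac{16445}{35436} = \frac{19945}{- \frac{121137}{5}} - \frac{16445}{35436} = 19945 \left(- \frac{5}{121137}\right) - \frac{16445}{35436} = - \frac{99725}{121137} - \frac{16445}{35436} = - \frac{613994785}{476956748}$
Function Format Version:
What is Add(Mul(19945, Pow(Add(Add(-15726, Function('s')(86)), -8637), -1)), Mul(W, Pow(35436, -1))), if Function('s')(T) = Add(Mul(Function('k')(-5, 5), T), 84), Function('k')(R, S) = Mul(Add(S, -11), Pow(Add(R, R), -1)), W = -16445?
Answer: Rational(-613994785, 476956748) ≈ -1.2873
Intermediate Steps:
Function('k')(R, S) = Mul(Rational(1, 2), Pow(R, -1), Add(-11, S)) (Function('k')(R, S) = Mul(Add(-11, S), Pow(Mul(2, R), -1)) = Mul(Add(-11, S), Mul(Rational(1, 2), Pow(R, -1))) = Mul(Rational(1, 2), Pow(R, -1), Add(-11, S)))
Function('s')(T) = Add(84, Mul(Rational(3, 5), T)) (Function('s')(T) = Add(Mul(Mul(Rational(1, 2), Pow(-5, -1), Add(-11, 5)), T), 84) = Add(Mul(Mul(Rational(1, 2), Rational(-1, 5), -6), T), 84) = Add(Mul(Rational(3, 5), T), 84) = Add(84, Mul(Rational(3, 5), T)))
Add(Mul(19945, Pow(Add(Add(-15726, Function('s')(86)), -8637), -1)), Mul(W, Pow(35436, -1))) = Add(Mul(19945, Pow(Add(Add(-15726, Add(84, Mul(Rational(3, 5), 86))), -8637), -1)), Mul(-16445, Pow(35436, -1))) = Add(Mul(19945, Pow(Add(Add(-15726, Add(84, Rational(258, 5))), -8637), -1)), Mul(-16445, Rational(1, 35436))) = Add(Mul(19945, Pow(Add(Add(-15726, Rational(678, 5)), -8637), -1)), Rational(-16445, 35436)) = Add(Mul(19945, Pow(Add(Rational(-77952, 5), -8637), -1)), Rational(-16445, 35436)) = Add(Mul(19945, Pow(Rational(-121137, 5), -1)), Rational(-16445, 35436)) = Add(Mul(19945, Rational(-5, 121137)), Rational(-16445, 35436)) = Add(Rational(-99725, 121137), Rational(-16445, 35436)) = Rational(-613994785, 476956748)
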